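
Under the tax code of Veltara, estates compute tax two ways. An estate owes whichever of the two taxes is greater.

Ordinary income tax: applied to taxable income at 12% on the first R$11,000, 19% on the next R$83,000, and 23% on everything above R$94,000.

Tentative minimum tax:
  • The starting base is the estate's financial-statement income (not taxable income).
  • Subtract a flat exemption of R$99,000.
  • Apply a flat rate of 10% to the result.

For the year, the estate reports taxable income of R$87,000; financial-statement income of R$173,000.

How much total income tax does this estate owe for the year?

R$15,760

Tentative minimum tax:
  Base (financial-statement income): R$173,000
  Less exemption R$99,000 → base R$74,000
  R$74,000 × 10% = R$7,400

Ordinary income tax:
  R$11,000 × 12% = R$1,320
  R$76,000 × 19% = R$14,440
  → R$15,760

R$15,760 > R$7,400, so the ordinary income tax governs.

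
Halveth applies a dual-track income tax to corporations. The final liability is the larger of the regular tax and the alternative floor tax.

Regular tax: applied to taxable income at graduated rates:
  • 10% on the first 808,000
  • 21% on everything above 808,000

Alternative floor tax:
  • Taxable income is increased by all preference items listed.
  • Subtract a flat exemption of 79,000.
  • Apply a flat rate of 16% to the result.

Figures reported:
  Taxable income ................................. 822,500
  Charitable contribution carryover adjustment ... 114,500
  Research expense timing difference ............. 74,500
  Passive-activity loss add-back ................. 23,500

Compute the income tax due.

Regular tax:
  808,000 × 10% = 80,800
  14,500 × 21% = 3,045
  → 83,845

Alternative floor tax:
  Adjusted income: 822,500 + 114,500 + 74,500 + 23,500 = 1,035,000
  Less exemption 79,000 → base 956,000
  956,000 × 16% = 152,960

152,960 > 83,845, so the alternative floor tax is the binding amount.

152,960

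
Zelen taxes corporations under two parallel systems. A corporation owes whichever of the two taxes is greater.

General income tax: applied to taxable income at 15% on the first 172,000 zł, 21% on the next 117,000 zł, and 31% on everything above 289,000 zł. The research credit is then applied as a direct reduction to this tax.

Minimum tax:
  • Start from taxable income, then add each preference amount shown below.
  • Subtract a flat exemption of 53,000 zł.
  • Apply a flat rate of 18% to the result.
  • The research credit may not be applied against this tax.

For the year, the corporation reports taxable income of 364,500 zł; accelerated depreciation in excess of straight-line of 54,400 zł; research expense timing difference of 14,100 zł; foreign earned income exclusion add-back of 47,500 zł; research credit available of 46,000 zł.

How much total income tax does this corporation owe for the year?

76,950 zł

Minimum tax:
  Adjusted income: 364,500 zł + 54,400 zł + 14,100 zł + 47,500 zł = 480,500 zł
  Less exemption 53,000 zł → base 427,500 zł
  427,500 zł × 18% = 76,950 zł

General income tax:
  172,000 zł × 15% = 25,800 zł
  117,000 zł × 21% = 24,570 zł
  75,500 zł × 31% = 23,405 zł
  → 73,775 zł
  Less research credit 46,000 zł → 27,775 zł

76,950 zł > 27,775 zł, so the minimum tax is the binding amount.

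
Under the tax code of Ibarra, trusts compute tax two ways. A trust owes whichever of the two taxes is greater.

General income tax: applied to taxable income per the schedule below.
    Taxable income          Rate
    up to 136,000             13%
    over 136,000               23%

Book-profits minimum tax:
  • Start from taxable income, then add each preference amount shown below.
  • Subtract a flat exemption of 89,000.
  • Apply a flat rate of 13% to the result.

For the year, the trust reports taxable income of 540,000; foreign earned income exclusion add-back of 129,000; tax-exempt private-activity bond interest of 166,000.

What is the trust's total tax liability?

Book-profits minimum tax:
  Adjusted income: 540,000 + 129,000 + 166,000 = 835,000
  Less exemption 89,000 → base 746,000
  746,000 × 13% = 96,980

General income tax:
  136,000 × 13% = 17,680
  404,000 × 23% = 92,920
  → 110,600

110,600 > 96,980, so the general income tax governs.

110,600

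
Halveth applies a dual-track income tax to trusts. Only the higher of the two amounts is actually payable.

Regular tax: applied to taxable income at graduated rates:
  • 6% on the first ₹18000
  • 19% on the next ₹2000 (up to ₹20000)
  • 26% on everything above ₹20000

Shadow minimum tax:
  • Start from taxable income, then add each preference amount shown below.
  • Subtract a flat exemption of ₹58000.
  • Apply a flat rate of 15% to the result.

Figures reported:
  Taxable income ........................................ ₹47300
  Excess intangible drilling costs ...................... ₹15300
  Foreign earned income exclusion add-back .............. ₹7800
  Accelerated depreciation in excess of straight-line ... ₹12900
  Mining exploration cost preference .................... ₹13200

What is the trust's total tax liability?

₹8558

Shadow minimum tax:
  Adjusted income: ₹47300 + ₹15300 + ₹7800 + ₹12900 + ₹13200 = ₹96500
  Less exemption ₹58000 → base ₹38500
  ₹38500 × 15% = ₹5775

Regular tax:
  ₹18000 × 6% = ₹1080
  ₹2000 × 19% = ₹380
  ₹27300 × 26% = ₹7098
  → ₹8558

₹8558 > ₹5775, so the regular tax governs.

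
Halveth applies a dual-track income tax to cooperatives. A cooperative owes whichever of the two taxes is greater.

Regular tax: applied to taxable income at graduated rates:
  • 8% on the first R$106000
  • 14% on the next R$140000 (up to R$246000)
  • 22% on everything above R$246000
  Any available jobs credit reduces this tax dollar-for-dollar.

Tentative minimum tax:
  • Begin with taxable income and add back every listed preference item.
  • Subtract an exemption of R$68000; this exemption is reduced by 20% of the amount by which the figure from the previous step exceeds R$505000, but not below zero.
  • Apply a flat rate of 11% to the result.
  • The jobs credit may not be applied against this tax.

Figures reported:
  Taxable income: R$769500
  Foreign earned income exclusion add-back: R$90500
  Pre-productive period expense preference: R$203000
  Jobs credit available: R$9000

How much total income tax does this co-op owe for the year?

R$134250

Regular tax:
  R$106000 × 8% = R$8480
  R$140000 × 14% = R$19600
  R$523500 × 22% = R$115170
  → R$143250
  Less jobs credit R$9000 → R$134250

Tentative minimum tax:
  Adjusted income: R$769500 + R$90500 + R$203000 = R$1063000
  Exemption: 20% × (R$1063000 − R$505000) = R$111600 ≥ R$68000, so the exemption is fully phased out
  Base: R$1063000 − R$0 = R$1063000
  R$1063000 × 11% = R$116930

R$134250 > R$116930, so the regular tax governs.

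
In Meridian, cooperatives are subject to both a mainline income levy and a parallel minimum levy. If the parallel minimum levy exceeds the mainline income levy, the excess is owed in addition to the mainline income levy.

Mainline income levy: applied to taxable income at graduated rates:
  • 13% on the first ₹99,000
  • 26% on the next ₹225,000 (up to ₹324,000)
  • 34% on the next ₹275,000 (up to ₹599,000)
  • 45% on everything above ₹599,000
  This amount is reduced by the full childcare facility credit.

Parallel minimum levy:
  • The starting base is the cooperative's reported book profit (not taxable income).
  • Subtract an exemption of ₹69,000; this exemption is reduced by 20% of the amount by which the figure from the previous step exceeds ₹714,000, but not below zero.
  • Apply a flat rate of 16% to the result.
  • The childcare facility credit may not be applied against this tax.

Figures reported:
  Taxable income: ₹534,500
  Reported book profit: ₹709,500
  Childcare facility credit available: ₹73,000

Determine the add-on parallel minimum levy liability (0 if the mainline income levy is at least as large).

₹32,540

Mainline income levy:
  ₹99,000 × 13% = ₹12,870
  ₹225,000 × 26% = ₹58,500
  ₹210,500 × 34% = ₹71,570
  → ₹142,940
  Less childcare facility credit ₹73,000 → ₹69,940

Parallel minimum levy:
  Base (reported book profit): ₹709,500
  Exemption: ₹709,500 ≤ ₹714,000, so full ₹69,000 applies
  Base: ₹709,500 − ₹69,000 = ₹640,500
  ₹640,500 × 16% = ₹102,480

Excess of parallel minimum levy over mainline income levy: ₹102,480 − ₹69,940 = ₹32,540.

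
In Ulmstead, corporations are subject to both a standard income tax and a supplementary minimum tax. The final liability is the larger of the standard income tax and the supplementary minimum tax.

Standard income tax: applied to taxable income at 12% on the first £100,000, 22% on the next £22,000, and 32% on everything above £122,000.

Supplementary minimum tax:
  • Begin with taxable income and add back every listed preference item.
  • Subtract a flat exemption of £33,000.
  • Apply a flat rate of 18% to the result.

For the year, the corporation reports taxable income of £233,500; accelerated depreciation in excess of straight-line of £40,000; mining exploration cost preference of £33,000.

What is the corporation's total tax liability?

Standard income tax:
  £100,000 × 12% = £12,000
  £22,000 × 22% = £4,840
  £111,500 × 32% = £35,680
  → £52,520

Supplementary minimum tax:
  Adjusted income: £233,500 + £40,000 + £33,000 = £306,500
  Less exemption £33,000 → base £273,500
  £273,500 × 18% = £49,230

£52,520 > £49,230, so the standard income tax governs.

£52,520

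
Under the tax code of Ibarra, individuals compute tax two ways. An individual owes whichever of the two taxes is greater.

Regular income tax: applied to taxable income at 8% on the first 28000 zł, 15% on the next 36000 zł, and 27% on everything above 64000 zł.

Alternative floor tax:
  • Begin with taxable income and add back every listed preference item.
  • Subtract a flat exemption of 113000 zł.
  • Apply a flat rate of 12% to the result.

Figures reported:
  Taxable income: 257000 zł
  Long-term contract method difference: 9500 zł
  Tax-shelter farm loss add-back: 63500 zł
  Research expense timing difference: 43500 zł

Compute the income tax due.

Regular income tax:
  28000 zł × 8% = 2240 zł
  36000 zł × 15% = 5400 zł
  193000 zł × 27% = 52110 zł
  → 59750 zł

Alternative floor tax:
  Adjusted income: 257000 zł + 9500 zł + 63500 zł + 43500 zł = 373500 zł
  Less exemption 113000 zł → base 260500 zł
  260500 zł × 12% = 31260 zł

59750 zł > 31260 zł, so the regular income tax governs.

59750 zł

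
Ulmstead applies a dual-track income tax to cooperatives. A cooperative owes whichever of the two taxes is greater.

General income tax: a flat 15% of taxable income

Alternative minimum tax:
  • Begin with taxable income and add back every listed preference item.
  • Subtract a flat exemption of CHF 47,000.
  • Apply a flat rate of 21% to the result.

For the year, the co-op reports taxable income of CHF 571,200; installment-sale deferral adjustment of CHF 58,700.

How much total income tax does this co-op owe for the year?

CHF 122,409

Alternative minimum tax:
  Adjusted income: CHF 571,200 + CHF 58,700 = CHF 629,900
  Less exemption CHF 47,000 → base CHF 582,900
  CHF 582,900 × 21% = CHF 122,409

General income tax:
  CHF 571,200 × 15% = CHF 85,680

CHF 122,409 > CHF 85,680, so the alternative minimum tax is the binding amount.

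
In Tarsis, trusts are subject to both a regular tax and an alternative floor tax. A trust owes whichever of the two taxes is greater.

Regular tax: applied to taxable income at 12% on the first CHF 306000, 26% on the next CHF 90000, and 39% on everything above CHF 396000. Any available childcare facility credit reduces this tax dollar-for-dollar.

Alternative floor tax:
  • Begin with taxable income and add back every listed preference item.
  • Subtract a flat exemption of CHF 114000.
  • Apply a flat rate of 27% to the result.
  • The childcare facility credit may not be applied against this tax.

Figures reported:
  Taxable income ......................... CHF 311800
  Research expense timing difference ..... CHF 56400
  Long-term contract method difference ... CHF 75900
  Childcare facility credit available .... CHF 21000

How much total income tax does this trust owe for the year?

CHF 89127

Alternative floor tax:
  Adjusted income: CHF 311800 + CHF 56400 + CHF 75900 = CHF 444100
  Less exemption CHF 114000 → base CHF 330100
  CHF 330100 × 27% = CHF 89127

Regular tax:
  CHF 306000 × 12% = CHF 36720
  CHF 5800 × 26% = CHF 1508
  → CHF 38228
  Less childcare facility credit CHF 21000 → CHF 17228

CHF 89127 > CHF 17228, so the alternative floor tax is the binding amount.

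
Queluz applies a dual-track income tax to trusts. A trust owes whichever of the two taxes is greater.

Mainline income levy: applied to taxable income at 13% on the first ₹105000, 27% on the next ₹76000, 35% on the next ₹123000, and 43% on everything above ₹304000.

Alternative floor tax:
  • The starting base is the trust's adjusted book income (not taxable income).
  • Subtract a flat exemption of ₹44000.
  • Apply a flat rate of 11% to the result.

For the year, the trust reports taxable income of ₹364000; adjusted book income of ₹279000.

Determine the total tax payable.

₹103020

Alternative floor tax:
  Base (adjusted book income): ₹279000
  Less exemption ₹44000 → base ₹235000
  ₹235000 × 11% = ₹25850

Mainline income levy:
  ₹105000 × 13% = ₹13650
  ₹76000 × 27% = ₹20520
  ₹123000 × 35% = ₹43050
  ₹60000 × 43% = ₹25800
  → ₹103020

₹103020 > ₹25850, so the mainline income levy governs.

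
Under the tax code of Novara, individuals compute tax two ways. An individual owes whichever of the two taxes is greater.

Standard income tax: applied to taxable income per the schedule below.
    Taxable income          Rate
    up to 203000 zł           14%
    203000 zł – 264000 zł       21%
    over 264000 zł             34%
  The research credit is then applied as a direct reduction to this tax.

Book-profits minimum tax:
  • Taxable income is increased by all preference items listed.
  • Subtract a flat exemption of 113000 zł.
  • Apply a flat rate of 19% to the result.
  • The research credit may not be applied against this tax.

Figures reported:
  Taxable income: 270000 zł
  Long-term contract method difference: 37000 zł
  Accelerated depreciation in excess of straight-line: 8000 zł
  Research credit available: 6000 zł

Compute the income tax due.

Standard income tax:
  203000 zł × 14% = 28420 zł
  61000 zł × 21% = 12810 zł
  6000 zł × 34% = 2040 zł
  → 43270 zł
  Less research credit 6000 zł → 37270 zł

Book-profits minimum tax:
  Adjusted income: 270000 zł + 37000 zł + 8000 zł = 315000 zł
  Less exemption 113000 zł → base 202000 zł
  202000 zł × 19% = 38380 zł

38380 zł > 37270 zł, so the book-profits minimum tax is the binding amount.

38380 zł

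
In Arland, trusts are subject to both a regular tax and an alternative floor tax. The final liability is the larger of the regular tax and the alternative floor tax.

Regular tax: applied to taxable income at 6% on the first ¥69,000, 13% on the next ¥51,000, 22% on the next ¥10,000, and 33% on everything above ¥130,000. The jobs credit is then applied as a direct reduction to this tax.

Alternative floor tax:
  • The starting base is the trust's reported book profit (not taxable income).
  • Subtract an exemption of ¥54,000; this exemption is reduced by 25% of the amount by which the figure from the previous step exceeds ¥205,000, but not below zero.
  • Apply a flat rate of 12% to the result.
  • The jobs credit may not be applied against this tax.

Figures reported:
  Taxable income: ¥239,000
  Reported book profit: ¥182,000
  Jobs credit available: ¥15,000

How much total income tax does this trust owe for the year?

¥33,940

Alternative floor tax:
  Base (reported book profit): ¥182,000
  Exemption: ¥182,000 ≤ ¥205,000, so full ¥54,000 applies
  Base: ¥182,000 − ¥54,000 = ¥128,000
  ¥128,000 × 12% = ¥15,360

Regular tax:
  ¥69,000 × 6% = ¥4,140
  ¥51,000 × 13% = ¥6,630
  ¥10,000 × 22% = ¥2,200
  ¥109,000 × 33% = ¥35,970
  → ¥48,940
  Less jobs credit ¥15,000 → ¥33,940

¥33,940 > ¥15,360, so the regular tax governs.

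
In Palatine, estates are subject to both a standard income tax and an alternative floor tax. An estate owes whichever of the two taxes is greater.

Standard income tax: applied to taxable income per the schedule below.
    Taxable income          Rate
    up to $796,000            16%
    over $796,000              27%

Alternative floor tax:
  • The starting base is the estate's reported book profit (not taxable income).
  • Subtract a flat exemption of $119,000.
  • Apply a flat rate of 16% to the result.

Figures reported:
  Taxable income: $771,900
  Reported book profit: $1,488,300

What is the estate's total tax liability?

Alternative floor tax:
  Base (reported book profit): $1,488,300
  Less exemption $119,000 → base $1,369,300
  $1,369,300 × 16% = $219,088

Standard income tax:
  $771,900 × 16% = $123,504

$219,088 > $123,504, so the alternative floor tax is the binding amount.

$219,088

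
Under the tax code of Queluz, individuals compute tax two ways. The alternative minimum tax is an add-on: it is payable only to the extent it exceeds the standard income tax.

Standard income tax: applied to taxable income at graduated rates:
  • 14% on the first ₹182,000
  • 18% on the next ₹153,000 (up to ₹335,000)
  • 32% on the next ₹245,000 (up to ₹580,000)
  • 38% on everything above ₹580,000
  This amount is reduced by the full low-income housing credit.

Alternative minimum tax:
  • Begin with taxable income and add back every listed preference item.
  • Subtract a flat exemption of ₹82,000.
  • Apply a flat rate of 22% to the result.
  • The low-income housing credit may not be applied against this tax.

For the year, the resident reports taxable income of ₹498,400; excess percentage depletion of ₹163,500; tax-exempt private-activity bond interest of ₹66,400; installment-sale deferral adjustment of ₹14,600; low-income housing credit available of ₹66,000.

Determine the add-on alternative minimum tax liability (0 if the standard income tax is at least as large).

₹106,090

Alternative minimum tax:
  Adjusted income: ₹498,400 + ₹163,500 + ₹66,400 + ₹14,600 = ₹742,900
  Less exemption ₹82,000 → base ₹660,900
  ₹660,900 × 22% = ₹145,398

Standard income tax:
  ₹182,000 × 14% = ₹25,480
  ₹153,000 × 18% = ₹27,540
  ₹163,400 × 32% = ₹52,288
  → ₹105,308
  Less low-income housing credit ₹66,000 → ₹39,308

Excess of alternative minimum tax over standard income tax: ₹145,398 − ₹39,308 = ₹106,090.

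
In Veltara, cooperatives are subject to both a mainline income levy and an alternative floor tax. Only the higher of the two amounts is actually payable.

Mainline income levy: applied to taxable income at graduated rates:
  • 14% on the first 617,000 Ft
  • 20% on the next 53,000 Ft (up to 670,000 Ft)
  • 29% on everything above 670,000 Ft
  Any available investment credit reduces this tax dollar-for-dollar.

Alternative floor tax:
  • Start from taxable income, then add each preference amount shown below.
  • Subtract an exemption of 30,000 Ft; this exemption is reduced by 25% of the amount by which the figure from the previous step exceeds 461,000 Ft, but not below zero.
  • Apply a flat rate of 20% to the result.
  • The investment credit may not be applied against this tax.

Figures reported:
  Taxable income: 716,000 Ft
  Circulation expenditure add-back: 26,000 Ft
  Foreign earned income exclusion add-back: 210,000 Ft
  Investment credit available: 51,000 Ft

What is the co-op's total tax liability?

190,400 Ft

Alternative floor tax:
  Adjusted income: 716,000 Ft + 26,000 Ft + 210,000 Ft = 952,000 Ft
  Exemption: 25% × (952,000 Ft − 461,000 Ft) = 122,750 Ft ≥ 30,000 Ft, so the exemption is fully phased out
  Base: 952,000 Ft − 0 Ft = 952,000 Ft
  952,000 Ft × 20% = 190,400 Ft

Mainline income levy:
  617,000 Ft × 14% = 86,380 Ft
  53,000 Ft × 20% = 10,600 Ft
  46,000 Ft × 29% = 13,340 Ft
  → 110,320 Ft
  Less investment credit 51,000 Ft → 59,320 Ft

190,400 Ft > 59,320 Ft, so the alternative floor tax is the binding amount.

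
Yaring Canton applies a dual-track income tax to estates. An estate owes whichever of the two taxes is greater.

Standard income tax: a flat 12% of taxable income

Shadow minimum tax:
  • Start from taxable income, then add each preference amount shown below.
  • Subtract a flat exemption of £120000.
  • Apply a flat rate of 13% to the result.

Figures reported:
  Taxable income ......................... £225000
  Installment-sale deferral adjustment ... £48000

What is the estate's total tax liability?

£27000

Standard income tax:
  £225000 × 12% = £27000

Shadow minimum tax:
  Adjusted income: £225000 + £48000 = £273000
  Less exemption £120000 → base £153000
  £153000 × 13% = £19890

£27000 > £19890, so the standard income tax governs.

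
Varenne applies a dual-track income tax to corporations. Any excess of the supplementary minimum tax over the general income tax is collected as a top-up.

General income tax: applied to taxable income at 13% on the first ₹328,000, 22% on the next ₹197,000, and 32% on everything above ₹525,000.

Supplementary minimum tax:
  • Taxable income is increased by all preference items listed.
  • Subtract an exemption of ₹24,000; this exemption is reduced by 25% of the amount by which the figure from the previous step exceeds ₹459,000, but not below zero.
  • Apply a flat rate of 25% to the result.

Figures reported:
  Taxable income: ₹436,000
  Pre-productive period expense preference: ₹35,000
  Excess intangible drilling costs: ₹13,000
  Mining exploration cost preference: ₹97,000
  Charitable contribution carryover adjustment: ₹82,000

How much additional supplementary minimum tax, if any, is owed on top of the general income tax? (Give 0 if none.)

General income tax:
  ₹328,000 × 13% = ₹42,640
  ₹108,000 × 22% = ₹23,760
  → ₹66,400

Supplementary minimum tax:
  Adjusted income: ₹436,000 + ₹35,000 + ₹13,000 + ₹97,000 + ₹82,000 = ₹663,000
  Exemption: 25% × (₹663,000 − ₹459,000) = ₹51,000 ≥ ₹24,000, so the exemption is fully phased out
  Base: ₹663,000 − ₹0 = ₹663,000
  ₹663,000 × 25% = ₹165,750

Excess of supplementary minimum tax over general income tax: ₹165,750 − ₹66,400 = ₹99,350.

₹99,350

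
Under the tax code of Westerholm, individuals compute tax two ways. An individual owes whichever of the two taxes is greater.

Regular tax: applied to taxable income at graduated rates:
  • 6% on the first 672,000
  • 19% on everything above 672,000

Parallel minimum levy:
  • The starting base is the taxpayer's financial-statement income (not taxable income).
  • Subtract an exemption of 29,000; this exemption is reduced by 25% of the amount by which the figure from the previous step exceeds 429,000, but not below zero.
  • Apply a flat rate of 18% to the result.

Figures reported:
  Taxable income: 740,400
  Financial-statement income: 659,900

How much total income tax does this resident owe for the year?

118,782

Regular tax:
  672,000 × 6% = 40,320
  68,400 × 19% = 12,996
  → 53,316

Parallel minimum levy:
  Base (financial-statement income): 659,900
  Exemption: 25% × (659,900 − 429,000) = 57,725 ≥ 29,000, so the exemption is fully phased out
  Base: 659,900 − 0 = 659,900
  659,900 × 18% = 118,782

118,782 > 53,316, so the parallel minimum levy is the binding amount.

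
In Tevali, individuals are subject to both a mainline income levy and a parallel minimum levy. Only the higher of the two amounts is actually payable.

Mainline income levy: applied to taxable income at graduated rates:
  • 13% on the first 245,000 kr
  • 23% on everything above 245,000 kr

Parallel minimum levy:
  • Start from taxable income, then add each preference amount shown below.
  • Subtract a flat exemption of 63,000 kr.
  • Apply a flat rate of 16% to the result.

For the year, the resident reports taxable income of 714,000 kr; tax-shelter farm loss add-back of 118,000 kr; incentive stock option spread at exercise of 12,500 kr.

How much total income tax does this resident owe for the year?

139,720 kr

Mainline income levy:
  245,000 kr × 13% = 31,850 kr
  469,000 kr × 23% = 107,870 kr
  → 139,720 kr

Parallel minimum levy:
  Adjusted income: 714,000 kr + 118,000 kr + 12,500 kr = 844,500 kr
  Less exemption 63,000 kr → base 781,500 kr
  781,500 kr × 16% = 125,040 kr

139,720 kr > 125,040 kr, so the mainline income levy governs.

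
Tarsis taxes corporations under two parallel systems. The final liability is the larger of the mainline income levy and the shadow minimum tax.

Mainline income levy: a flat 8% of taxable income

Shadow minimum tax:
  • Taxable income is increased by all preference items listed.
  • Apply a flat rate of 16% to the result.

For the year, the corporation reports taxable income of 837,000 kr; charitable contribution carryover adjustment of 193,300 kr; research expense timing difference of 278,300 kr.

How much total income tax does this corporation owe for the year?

Shadow minimum tax:
  Adjusted income: 837,000 kr + 193,300 kr + 278,300 kr = 1,308,600 kr
  1,308,600 kr × 16% = 209,376 kr

Mainline income levy:
  837,000 kr × 8% = 66,960 kr

209,376 kr > 66,960 kr, so the shadow minimum tax is the binding amount.

209,376 kr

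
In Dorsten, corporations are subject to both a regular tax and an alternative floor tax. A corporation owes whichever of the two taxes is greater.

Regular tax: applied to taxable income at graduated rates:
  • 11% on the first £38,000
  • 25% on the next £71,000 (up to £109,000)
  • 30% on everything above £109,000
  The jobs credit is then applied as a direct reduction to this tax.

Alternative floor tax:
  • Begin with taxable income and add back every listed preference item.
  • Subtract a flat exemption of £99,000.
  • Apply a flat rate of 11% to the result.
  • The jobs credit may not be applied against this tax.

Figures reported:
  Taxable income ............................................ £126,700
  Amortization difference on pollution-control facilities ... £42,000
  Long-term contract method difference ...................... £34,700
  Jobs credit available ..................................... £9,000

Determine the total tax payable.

Alternative floor tax:
  Adjusted income: £126,700 + £42,000 + £34,700 = £203,400
  Less exemption £99,000 → base £104,400
  £104,400 × 11% = £11,484

Regular tax:
  £38,000 × 11% = £4,180
  £71,000 × 25% = £17,750
  £17,700 × 30% = £5,310
  → £27,240
  Less jobs credit £9,000 → £18,240

£18,240 > £11,484, so the regular tax governs.

£18,240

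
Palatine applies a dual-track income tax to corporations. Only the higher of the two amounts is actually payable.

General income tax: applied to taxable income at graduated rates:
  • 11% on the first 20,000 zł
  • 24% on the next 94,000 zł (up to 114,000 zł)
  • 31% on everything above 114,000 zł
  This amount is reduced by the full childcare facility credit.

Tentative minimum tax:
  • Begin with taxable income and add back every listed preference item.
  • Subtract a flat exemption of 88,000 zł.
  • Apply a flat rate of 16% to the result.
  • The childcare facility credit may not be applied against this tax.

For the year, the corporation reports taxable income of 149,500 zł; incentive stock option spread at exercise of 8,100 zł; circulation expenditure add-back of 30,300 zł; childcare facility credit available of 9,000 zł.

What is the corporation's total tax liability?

General income tax:
  20,000 zł × 11% = 2,200 zł
  94,000 zł × 24% = 22,560 zł
  35,500 zł × 31% = 11,005 zł
  → 35,765 zł
  Less childcare facility credit 9,000 zł → 26,765 zł

Tentative minimum tax:
  Adjusted income: 149,500 zł + 8,100 zł + 30,300 zł = 187,900 zł
  Less exemption 88,000 zł → base 99,900 zł
  99,900 zł × 16% = 15,984 zł

26,765 zł > 15,984 zł, so the general income tax governs.

26,765 zł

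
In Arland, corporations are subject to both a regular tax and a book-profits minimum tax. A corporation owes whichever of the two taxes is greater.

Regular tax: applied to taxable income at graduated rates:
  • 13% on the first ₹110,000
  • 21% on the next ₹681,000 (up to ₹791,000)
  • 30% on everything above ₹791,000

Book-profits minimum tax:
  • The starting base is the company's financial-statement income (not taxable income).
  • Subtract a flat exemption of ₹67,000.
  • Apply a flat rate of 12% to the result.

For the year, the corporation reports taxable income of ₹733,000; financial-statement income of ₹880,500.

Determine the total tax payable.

Regular tax:
  ₹110,000 × 13% = ₹14,300
  ₹623,000 × 21% = ₹130,830
  → ₹145,130

Book-profits minimum tax:
  Base (financial-statement income): ₹880,500
  Less exemption ₹67,000 → base ₹813,500
  ₹813,500 × 12% = ₹97,620

₹145,130 > ₹97,620, so the regular tax governs.

₹145,130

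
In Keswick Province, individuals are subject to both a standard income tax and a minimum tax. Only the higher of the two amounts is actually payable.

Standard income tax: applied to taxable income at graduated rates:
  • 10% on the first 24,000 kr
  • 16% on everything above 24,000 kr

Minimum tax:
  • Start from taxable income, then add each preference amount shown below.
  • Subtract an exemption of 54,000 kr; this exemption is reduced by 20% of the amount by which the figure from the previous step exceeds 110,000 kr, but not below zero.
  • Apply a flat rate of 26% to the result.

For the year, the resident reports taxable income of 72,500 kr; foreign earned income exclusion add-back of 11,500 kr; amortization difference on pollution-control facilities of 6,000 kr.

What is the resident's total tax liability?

Standard income tax:
  24,000 kr × 10% = 2,400 kr
  48,500 kr × 16% = 7,760 kr
  → 10,160 kr

Minimum tax:
  Adjusted income: 72,500 kr + 11,500 kr + 6,000 kr = 90,000 kr
  Exemption: 90,000 kr ≤ 110,000 kr, so full 54,000 kr applies
  Base: 90,000 kr − 54,000 kr = 36,000 kr
  36,000 kr × 26% = 9,360 kr

10,160 kr > 9,360 kr, so the standard income tax governs.

10,160 kr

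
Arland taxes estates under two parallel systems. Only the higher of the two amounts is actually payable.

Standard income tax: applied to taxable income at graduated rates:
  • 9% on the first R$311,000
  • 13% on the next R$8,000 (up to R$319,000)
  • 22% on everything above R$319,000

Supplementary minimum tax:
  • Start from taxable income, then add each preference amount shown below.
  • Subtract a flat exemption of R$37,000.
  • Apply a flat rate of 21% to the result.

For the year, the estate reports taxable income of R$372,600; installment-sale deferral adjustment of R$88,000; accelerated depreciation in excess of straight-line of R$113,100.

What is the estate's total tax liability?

Standard income tax:
  R$311,000 × 9% = R$27,990
  R$8,000 × 13% = R$1,040
  R$53,600 × 22% = R$11,792
  → R$40,822

Supplementary minimum tax:
  Adjusted income: R$372,600 + R$88,000 + R$113,100 = R$573,700
  Less exemption R$37,000 → base R$536,700
  R$536,700 × 21% = R$112,707

R$112,707 > R$40,822, so the supplementary minimum tax is the binding amount.

R$112,707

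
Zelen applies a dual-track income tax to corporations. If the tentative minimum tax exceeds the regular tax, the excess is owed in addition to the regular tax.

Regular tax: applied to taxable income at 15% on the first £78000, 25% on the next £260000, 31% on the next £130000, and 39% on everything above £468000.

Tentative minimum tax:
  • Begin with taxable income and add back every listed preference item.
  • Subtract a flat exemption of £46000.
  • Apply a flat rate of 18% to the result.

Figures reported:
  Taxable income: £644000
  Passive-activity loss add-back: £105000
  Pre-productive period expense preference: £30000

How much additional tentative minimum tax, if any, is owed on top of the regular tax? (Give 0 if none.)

£0

Regular tax:
  £78000 × 15% = £11700
  £260000 × 25% = £65000
  £130000 × 31% = £40300
  £176000 × 39% = £68640
  → £185640

Tentative minimum tax:
  Adjusted income: £644000 + £105000 + £30000 = £779000
  Less exemption £46000 → base £733000
  £733000 × 18% = £131940

£131940 ≤ £185640, so no add-on is due.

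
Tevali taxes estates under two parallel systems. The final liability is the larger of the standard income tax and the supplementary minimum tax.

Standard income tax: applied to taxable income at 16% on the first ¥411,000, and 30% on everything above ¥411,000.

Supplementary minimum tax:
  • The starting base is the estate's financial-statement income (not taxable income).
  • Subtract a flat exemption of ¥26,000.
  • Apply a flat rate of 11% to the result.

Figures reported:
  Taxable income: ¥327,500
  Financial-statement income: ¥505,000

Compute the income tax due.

¥52,690

Supplementary minimum tax:
  Base (financial-statement income): ¥505,000
  Less exemption ¥26,000 → base ¥479,000
  ¥479,000 × 11% = ¥52,690

Standard income tax:
  ¥327,500 × 16% = ¥52,400

¥52,690 > ¥52,400, so the supplementary minimum tax is the binding amount.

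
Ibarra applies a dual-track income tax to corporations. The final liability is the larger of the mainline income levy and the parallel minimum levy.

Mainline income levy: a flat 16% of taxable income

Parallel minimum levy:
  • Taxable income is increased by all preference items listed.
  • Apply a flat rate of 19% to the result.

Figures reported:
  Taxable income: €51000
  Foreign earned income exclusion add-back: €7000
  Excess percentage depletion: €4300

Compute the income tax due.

€11837

Mainline income levy:
  €51000 × 16% = €8160

Parallel minimum levy:
  Adjusted income: €51000 + €7000 + €4300 = €62300
  €62300 × 19% = €11837

€11837 > €8160, so the parallel minimum levy is the binding amount.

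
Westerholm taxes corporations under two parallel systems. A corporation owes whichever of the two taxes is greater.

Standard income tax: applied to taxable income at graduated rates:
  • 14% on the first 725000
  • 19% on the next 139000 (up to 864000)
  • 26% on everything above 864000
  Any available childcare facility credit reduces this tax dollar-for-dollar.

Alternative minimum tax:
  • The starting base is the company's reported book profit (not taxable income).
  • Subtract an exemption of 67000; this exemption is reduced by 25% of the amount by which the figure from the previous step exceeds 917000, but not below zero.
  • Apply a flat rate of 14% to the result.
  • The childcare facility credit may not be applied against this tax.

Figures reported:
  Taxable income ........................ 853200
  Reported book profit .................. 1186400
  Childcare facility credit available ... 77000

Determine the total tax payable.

Alternative minimum tax:
  Base (reported book profit): 1186400
  Exemption: 25% × (1186400 − 917000) = 67350 ≥ 67000, so the exemption is fully phased out
  Base: 1186400 − 0 = 1186400
  1186400 × 14% = 166096

Standard income tax:
  725000 × 14% = 101500
  128200 × 19% = 24358
  → 125858
  Less childcare facility credit 77000 → 48858

166096 > 48858, so the alternative minimum tax is the binding amount.

166096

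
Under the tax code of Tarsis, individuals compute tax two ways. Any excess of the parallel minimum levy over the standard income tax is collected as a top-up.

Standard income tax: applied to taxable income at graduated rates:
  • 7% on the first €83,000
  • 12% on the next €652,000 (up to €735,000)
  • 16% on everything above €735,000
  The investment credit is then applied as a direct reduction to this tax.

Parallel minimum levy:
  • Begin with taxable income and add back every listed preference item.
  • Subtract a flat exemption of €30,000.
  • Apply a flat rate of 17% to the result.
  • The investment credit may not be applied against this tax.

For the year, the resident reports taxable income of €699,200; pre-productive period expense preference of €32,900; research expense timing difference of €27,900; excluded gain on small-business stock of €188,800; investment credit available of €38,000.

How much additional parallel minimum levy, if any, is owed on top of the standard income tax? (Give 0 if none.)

€114,442

Standard income tax:
  €83,000 × 7% = €5,810
  €616,200 × 12% = €73,944
  → €79,754
  Less investment credit €38,000 → €41,754

Parallel minimum levy:
  Adjusted income: €699,200 + €32,900 + €27,900 + €188,800 = €948,800
  Less exemption €30,000 → base €918,800
  €918,800 × 17% = €156,196

Excess of parallel minimum levy over standard income tax: €156,196 − €41,754 = €114,442.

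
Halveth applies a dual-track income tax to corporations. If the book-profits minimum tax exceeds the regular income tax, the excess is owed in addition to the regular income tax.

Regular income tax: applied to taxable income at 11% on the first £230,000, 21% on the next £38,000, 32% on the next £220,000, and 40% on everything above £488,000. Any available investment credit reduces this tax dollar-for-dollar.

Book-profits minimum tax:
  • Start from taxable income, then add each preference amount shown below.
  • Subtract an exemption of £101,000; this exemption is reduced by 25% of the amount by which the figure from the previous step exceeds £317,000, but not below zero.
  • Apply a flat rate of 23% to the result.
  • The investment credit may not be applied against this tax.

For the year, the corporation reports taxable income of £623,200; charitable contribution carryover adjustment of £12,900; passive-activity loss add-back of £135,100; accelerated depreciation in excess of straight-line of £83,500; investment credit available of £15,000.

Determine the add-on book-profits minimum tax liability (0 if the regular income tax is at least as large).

Book-profits minimum tax:
  Adjusted income: £623,200 + £12,900 + £135,100 + £83,500 = £854,700
  Exemption: 25% × (£854,700 − £317,000) = £134,425 ≥ £101,000, so the exemption is fully phased out
  Base: £854,700 − £0 = £854,700
  £854,700 × 23% = £196,581

Regular income tax:
  £230,000 × 11% = £25,300
  £38,000 × 21% = £7,980
  £220,000 × 32% = £70,400
  £135,200 × 40% = £54,080
  → £157,760
  Less investment credit £15,000 → £142,760

Excess of book-profits minimum tax over regular income tax: £196,581 − £142,760 = £53,821.

£53,821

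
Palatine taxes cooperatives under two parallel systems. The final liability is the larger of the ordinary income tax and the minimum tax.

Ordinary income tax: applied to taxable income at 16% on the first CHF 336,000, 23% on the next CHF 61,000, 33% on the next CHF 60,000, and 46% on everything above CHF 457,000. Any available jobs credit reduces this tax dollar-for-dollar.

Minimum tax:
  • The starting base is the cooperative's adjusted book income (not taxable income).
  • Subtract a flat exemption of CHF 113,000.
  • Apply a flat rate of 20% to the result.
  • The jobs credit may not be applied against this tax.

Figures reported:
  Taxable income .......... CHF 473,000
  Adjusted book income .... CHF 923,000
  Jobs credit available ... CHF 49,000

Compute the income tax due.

Minimum tax:
  Base (adjusted book income): CHF 923,000
  Less exemption CHF 113,000 → base CHF 810,000
  CHF 810,000 × 20% = CHF 162,000

Ordinary income tax:
  CHF 336,000 × 16% = CHF 53,760
  CHF 61,000 × 23% = CHF 14,030
  CHF 60,000 × 33% = CHF 19,800
  CHF 16,000 × 46% = CHF 7,360
  → CHF 94,950
  Less jobs credit CHF 49,000 → CHF 45,950

CHF 162,000 > CHF 45,950, so the minimum tax is the binding amount.

CHF 162,000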